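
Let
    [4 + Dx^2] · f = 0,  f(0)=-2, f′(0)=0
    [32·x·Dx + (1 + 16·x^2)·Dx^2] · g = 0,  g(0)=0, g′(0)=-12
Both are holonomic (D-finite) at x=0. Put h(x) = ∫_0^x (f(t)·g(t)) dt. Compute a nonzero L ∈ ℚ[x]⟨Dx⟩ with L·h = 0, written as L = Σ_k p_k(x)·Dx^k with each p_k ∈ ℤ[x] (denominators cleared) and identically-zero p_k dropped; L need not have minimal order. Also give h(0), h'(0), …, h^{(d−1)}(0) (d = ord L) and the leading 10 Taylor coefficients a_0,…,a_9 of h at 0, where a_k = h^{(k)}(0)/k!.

L = (1360 + 60416·x^2 + 106496·x^4 + 262144·x^6 + 1048576·x^8)·Dx + (2304·x + 45056·x^3 + 196608·x^5 + 1048576·x^7)·Dx^2 + (360 + 15872·x^2 + 36864·x^4 + 131072·x^6 + 524288·x^8)·Dx^3 + (576·x + 11264·x^3 + 49152·x^5 + 262144·x^7)·Dx^4 + (5 + 192·x^2 + 2560·x^4 + 16384·x^6 + 65536·x^8)·Dx^5  (order 5).
h: a_k = 0, 0, 12, 0, -44, 0, 3752/15, 0, -217724/105, 0, …
ICs: h(0) = 0, h′(0) = 0, h′′(0) = 24, h′′′(0) = 0, h′′′′(0) = -1056.

f: a_k = -2, 0, 4, 0, -4/3, 0, 8/45, 0, -4/315, 0, …
g: a_k = 0, -12, 0, 64, 0, -3072/5, 0, 49152/7, 0, -262144/3, …
h₀=f·g: eliminate ⇒ L₀, order ≤ 2·2.
Integrate: L := L₀·Dx.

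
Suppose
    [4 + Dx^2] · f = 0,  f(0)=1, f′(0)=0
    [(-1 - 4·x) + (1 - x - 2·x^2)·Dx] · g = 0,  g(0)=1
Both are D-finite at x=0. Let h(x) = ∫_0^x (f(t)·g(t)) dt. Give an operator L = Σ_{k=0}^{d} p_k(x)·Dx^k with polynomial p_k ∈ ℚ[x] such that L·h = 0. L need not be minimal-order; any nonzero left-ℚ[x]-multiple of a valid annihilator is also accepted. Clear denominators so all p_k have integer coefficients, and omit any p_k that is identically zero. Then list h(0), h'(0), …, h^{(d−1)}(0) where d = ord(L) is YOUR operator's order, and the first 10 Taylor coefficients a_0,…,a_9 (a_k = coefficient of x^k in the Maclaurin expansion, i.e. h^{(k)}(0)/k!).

f: a_k = 1, 0, -2, 0, 2/3, 0, -4/45, 0, 2/315, 0, …
g: a_k = 1, 1, 3, 5, 11, 21, 43, 85, 171, 341, …
f·g: L₀ = L_f ⊗_s L_g, ord ≤ 2·1.
∫: right-multiply L₀ by Dx.
L = (4·x + 8·x^2)·Dx + (2 + 8·x)·Dx^2 + (-1 + x + 2·x^2)·Dx^3  (order 3).
h: a_k = 0, 1, 1/2, 1/3, 3/4, 17/15, 35/18, 1031/315, 2081/360, 29003/2835, …
ICs: h(0) = 0, h′(0) = 1, h′′(0) = 1.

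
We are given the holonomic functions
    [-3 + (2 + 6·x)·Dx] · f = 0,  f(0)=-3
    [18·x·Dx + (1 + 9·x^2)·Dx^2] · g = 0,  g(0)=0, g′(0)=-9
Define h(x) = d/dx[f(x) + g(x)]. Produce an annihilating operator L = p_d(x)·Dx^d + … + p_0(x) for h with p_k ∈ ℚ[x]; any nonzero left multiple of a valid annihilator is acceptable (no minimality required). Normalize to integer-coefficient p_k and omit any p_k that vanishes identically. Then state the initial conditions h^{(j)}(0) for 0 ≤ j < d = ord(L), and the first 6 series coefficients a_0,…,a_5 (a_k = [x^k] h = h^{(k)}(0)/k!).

f: a_k = -3, -9/2, 27/8, -81/16, 1215/128, -5103/256, …
g: a_k = 0, -9, 0, 27, 0, -729/5, …
h₀=f+g: left-lcm gives L₀, ord ≤ 3.
Differentiate: ansatz ord ≤ ord L₀ ⇒ L.
L = (-36 - 270·x + 972·x^2 + 1458·x^3) + (-33 - 144·x + 270·x^2 + 3888·x^3 + 5103·x^4)·Dx + (-2 + 18·x + 108·x^2 + 324·x^3 + 1134·x^4 + 1458·x^5)·Dx^2  (order 2).
h: a_k = -27/2, 27/4, 1053/16, 1215/32, -212139/256, 137781/512, …
ICs: h(0) = -27/2, h′(0) = 27/4.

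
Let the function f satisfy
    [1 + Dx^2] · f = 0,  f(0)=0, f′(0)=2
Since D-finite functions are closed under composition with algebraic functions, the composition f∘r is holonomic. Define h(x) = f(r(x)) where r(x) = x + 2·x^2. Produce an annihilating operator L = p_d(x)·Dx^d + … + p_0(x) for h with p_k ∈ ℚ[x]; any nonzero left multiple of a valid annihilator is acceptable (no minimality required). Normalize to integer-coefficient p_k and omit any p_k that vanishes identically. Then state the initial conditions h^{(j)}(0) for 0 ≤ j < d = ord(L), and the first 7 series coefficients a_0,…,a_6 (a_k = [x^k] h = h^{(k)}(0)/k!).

L = (1 + 12·x + 48·x^2 + 64·x^3) - 4·Dx + (1 + 4·x)·Dx^2  (order 2).
h: a_k = 0, 2, 4, -1/3, -2, -239/60, -5/2, …
ICs: h(0) = 0, h′(0) = 2.

f: a_k = 0, 2, 0, -1/3, 0, 1/60, 0, …
Change of var in L_f (x↦r) gives L₀.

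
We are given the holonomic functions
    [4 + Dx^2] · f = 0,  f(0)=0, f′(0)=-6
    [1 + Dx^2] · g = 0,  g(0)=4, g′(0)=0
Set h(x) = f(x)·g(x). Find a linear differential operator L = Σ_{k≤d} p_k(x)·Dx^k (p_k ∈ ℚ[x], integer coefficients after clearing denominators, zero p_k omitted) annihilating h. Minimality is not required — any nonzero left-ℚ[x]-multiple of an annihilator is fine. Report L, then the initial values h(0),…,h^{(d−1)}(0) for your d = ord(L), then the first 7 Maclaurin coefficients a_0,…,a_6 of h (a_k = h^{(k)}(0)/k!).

f: a_k = 0, -6, 0, 4, 0, -4/5, 0, …
g: a_k = 4, 0, -2, 0, 1/6, 0, -1/180, …
f·g: L₀ = L_f ⊗_s L_g, ord ≤ 2·2.
L = 9 + 10·Dx^2 + Dx^4  (order 4).
h: a_k = 0, -24, 0, 28, 0, -61/5, 0, …
ICs: h(0) = 0, h′(0) = -24, h′′(0) = 0, h′′′(0) = 168.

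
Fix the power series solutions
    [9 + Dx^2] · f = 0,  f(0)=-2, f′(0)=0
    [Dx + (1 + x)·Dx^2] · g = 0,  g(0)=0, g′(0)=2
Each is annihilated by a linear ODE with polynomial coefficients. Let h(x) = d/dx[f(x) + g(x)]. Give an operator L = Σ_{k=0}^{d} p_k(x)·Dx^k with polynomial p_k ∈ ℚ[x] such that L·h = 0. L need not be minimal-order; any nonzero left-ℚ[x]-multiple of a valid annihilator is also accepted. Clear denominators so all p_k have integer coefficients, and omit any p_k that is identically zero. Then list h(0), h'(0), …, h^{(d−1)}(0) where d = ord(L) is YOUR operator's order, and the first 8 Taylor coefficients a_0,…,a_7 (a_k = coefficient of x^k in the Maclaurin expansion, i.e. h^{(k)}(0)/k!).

f: a_k = -2, 0, 9, 0, -27/4, 0, 81/40, 0, …
g: a_k = 0, 2, -1, 2/3, -1/2, 2/5, -1/3, 2/7, …
L₀ := lclm(L_f,L_g); ord L₀ ≤ 2+2.
Derive L from L₀ (diff closure).
L = (135 + 162·x + 81·x^2) + (99 + 261·x + 243·x^2 + 81·x^3)·Dx + (15 + 18·x + 9·x^2)·Dx^2 + (11 + 29·x + 27·x^2 + 9·x^3)·Dx^3  (order 3).
h: a_k = 2, 16, 2, -29, 2, 203/20, 2, -1289/280, …
ICs: h(0) = 2, h′(0) = 16, h′′(0) = 4.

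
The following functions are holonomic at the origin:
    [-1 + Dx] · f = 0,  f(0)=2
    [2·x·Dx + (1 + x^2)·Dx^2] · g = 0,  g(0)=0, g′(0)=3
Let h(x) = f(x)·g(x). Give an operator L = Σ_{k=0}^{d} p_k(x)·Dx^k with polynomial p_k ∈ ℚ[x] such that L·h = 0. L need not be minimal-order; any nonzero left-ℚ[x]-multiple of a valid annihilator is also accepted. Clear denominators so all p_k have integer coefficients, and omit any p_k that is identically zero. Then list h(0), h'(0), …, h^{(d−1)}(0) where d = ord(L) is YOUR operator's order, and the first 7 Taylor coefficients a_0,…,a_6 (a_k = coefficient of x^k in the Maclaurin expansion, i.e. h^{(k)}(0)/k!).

L = (1 - 2·x + x^2) + (-2 + 2·x - 2·x^2)·Dx + (1 + x^2)·Dx^2  (order 2).
h: a_k = 0, 6, 6, 1, -1, 9/20, 11/12, …
ICs: h(0) = 0, h′(0) = 6.

f: a_k = 2, 2, 1, 1/3, 1/12, 1/60, 1/360, …
g: a_k = 0, 3, 0, -1, 0, 3/5, 0, …
Product ⇒ symmetric product L₀, ord ≤ 2.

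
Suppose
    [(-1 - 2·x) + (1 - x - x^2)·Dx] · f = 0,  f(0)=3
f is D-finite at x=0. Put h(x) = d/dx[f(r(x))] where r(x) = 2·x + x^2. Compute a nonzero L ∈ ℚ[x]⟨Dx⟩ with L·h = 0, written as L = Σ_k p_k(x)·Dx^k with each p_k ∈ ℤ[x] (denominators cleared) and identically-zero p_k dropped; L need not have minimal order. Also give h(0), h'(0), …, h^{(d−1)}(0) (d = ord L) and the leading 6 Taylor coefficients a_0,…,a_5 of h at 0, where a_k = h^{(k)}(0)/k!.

L = (9 + 42·x + 105·x^2 + 164·x^3 + 141·x^4 + 60·x^5 + 10·x^6) + (-1 - 3·x + 9·x^2 + 39·x^3 + 55·x^4 + 39·x^5 + 14·x^6 + 2·x^7)·Dx  (order 1).
h: a_k = 6, 54, 288, 1416, 6510, 28710, …
ICs: h(0) = 6.

f: a_k = 3, 3, 6, 9, 15, 24, …
L₀ from L_f via x↦r, Dx↦r'^{-1}Dx.
h₀' ⇒ L via d/dx closure of L₀.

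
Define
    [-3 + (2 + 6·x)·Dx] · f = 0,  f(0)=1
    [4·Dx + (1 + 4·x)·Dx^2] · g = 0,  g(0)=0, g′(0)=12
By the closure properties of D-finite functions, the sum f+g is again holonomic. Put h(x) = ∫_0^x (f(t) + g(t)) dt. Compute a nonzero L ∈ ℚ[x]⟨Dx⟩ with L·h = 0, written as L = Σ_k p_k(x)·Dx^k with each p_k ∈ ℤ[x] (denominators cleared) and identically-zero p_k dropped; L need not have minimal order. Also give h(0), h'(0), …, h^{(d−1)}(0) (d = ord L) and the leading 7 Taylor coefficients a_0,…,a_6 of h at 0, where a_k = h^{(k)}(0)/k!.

f: a_k = 1, 3/2, -9/8, 27/16, -405/128, 1701/256, -15309/1024, …
g: a_k = 0, 12, -24, 64, -192, 3072/5, -2048, …
L₀ := lclm(L_f,L_g); ord L₀ ≤ 1+2.
h=∫h₀ ⇒ L = L₀·Dx.
L = (84 + 144·x)·Dx^2 + (101 + 552·x + 720·x^2)·Dx^3 + (10 + 94·x + 288·x^2 + 288·x^3)·Dx^4  (order 4).
h: a_k = 0, 1, 27/4, -67/8, 1051/64, -24981/640, 264979/2560, …
ICs: h(0) = 0, h′(0) = 1, h′′(0) = 27/2, h′′′(0) = -201/4.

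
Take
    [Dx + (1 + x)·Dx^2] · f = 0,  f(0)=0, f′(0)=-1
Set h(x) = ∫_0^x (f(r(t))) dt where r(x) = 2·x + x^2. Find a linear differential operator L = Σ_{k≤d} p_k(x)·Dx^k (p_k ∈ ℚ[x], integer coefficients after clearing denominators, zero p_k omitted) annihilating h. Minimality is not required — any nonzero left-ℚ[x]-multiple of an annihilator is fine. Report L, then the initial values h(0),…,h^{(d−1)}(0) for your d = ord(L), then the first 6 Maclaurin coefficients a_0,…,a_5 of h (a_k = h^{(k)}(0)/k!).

L = Dx^2 + (1 + x)·Dx^3  (order 3).
h: a_k = 0, 0, -1, 1/3, -1/6, 1/10, …
ICs: h(0) = 0, h′(0) = 0, h′′(0) = -2.

f: a_k = 0, -1, 1/2, -1/3, 1/4, -1/5, …
Substitute x→r, Dx→(1/r')Dx; clear ⇒ L₀.
h=∫h₀ ⇒ L = L₀·Dx.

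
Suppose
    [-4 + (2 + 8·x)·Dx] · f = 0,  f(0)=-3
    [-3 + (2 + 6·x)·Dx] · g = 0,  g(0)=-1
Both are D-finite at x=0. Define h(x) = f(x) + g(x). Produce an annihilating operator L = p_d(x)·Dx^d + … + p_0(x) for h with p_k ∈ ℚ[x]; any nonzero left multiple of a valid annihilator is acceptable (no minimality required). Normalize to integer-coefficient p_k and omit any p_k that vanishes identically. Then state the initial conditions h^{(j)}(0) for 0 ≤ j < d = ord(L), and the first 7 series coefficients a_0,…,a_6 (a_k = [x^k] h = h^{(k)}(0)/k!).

L = -6 + (7 + 24·x)·Dx + (2 + 14·x + 24·x^2)·Dx^2  (order 2).
h: a_k = -4, -15/2, 57/8, -219/16, 4245/128, -23205/256, 273357/1024, …
ICs: h(0) = -4, h′(0) = -15/2.

f: a_k = -3, -6, 6, -12, 30, -84, 252, …
g: a_k = -1, -3/2, 9/8, -27/16, 405/128, -1701/256, 15309/1024, …
Weyl lclm of L_f,L_g ⇒ L₀ (ord ≤ 2).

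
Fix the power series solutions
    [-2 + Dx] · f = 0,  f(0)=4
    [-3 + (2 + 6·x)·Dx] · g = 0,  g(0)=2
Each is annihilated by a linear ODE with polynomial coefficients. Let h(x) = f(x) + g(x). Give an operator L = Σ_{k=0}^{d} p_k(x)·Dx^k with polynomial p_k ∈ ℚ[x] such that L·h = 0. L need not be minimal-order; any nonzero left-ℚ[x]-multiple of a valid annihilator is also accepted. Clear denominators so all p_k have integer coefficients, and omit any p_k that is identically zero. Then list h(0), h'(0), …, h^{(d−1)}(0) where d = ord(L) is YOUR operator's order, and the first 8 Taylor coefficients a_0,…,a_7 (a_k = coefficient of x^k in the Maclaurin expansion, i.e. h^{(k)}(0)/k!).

L = (42 + 72·x) + (-25 - 96·x - 144·x^2)·Dx + (2 + 30·x + 72·x^2)·Dx^2  (order 2).
h: a_k = 6, 11, 23/4, 209/24, -703/192, 27563/1920, -680713/23040, 22766633/322560, …
ICs: h(0) = 6, h′(0) = 11.

f: a_k = 4, 8, 8, 16/3, 8/3, 16/15, 16/45, 32/315, …
g: a_k = 2, 3, -9/4, 27/8, -405/64, 1701/128, -15309/512, 72171/1024, …
h₀=f+g: left-lcm gives L₀, ord ≤ 2.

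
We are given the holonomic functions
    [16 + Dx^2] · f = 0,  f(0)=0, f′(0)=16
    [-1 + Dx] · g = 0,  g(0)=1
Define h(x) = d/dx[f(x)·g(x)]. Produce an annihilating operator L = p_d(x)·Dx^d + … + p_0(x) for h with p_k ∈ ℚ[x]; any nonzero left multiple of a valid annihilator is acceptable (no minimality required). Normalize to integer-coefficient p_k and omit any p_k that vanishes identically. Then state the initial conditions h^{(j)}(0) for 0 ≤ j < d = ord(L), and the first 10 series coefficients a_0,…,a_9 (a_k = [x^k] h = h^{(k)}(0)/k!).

f: a_k = 0, 16, 0, -128/3, 0, 512/15, 0, -4096/315, 0, 8192/2835, …
g: a_k = 1, 1, 1/2, 1/6, 1/24, 1/120, 1/720, 1/5040, 1/40320, 1/362880, …
Sym-product of L_f,L_g gives L₀ (≤ ord 2).
Derive L from L₀ (diff closure).
L = 17 - 2·Dx + Dx^2  (order 2).
h: a_k = 16, 32, -104, -160, 202/3, 2444/15, 727/45, -184/3, -50999/2520, 113221/11340, …
ICs: h(0) = 16, h′(0) = 32.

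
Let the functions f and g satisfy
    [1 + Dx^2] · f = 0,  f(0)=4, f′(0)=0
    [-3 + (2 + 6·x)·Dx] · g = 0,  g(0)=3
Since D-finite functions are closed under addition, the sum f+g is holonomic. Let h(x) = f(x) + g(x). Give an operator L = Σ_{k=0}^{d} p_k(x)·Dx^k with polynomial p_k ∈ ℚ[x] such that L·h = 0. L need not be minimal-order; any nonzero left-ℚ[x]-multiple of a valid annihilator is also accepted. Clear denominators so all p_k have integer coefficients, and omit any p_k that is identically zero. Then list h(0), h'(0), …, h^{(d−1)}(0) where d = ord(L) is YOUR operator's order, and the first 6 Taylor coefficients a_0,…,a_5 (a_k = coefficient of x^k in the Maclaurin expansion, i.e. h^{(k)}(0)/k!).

f: a_k = 4, 0, -2, 0, 1/6, 0, …
g: a_k = 3, 9/2, -27/8, 81/16, -1215/128, 5103/256, …
f+g: L₀ = lclm(L_f,L_g), ord ≤ 2+1.
L = (-93 - 72·x - 108·x^2) + (-10 + 18·x + 216·x^2 + 216·x^3)·Dx + (-93 - 72·x - 108·x^2)·Dx^2 + (-10 + 18·x + 216·x^2 + 216·x^3)·Dx^3  (order 3).
h: a_k = 7, 9/2, -43/8, 81/16, -3581/384, 5103/256, …
ICs: h(0) = 7, h′(0) = 9/2, h′′(0) = -43/4.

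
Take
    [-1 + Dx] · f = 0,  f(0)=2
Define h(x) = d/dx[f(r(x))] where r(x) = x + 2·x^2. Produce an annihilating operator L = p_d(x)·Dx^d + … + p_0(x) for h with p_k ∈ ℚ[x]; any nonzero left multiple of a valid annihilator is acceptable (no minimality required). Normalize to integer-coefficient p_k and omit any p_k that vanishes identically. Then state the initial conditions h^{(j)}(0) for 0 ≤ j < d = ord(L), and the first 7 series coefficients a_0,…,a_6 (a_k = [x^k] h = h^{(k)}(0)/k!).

L = (5 + 8·x + 16·x^2) + (-1 - 4·x)·Dx  (order 1).
h: a_k = 2, 10, 13, 73/3, 281/12, 1741/60, 1697/72, …
ICs: h(0) = 2.

f: a_k = 2, 2, 1, 1/3, 1/12, 1/60, 1/360, …
h₀=f(r): pull back L_f along r ⇒ L₀.
h₀' ⇒ L via d/dx closure of L₀.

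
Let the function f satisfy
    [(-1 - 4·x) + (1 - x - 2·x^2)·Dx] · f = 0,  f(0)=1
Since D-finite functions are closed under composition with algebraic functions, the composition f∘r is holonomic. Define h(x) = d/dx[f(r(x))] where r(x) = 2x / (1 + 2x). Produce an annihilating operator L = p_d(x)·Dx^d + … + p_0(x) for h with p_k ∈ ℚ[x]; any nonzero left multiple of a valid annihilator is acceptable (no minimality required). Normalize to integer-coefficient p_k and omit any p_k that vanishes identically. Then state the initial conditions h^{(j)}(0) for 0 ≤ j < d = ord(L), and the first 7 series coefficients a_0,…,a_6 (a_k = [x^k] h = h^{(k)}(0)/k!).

f: a_k = 1, 1, 3, 5, 11, 21, 43, …
h₀=f(r): pull back L_f along r ⇒ L₀.
Differentiate: ansatz ord ≤ ord L₀ ⇒ L.
L = (8 + 48·x + 288·x^2 + 320·x^3) + (-1 - 14·x - 36·x^2 + 56·x^3 + 160·x^4)·Dx  (order 1).
h: a_k = 2, 16, 0, 256, -640, 4608, -17920, …
ICs: h(0) = 2.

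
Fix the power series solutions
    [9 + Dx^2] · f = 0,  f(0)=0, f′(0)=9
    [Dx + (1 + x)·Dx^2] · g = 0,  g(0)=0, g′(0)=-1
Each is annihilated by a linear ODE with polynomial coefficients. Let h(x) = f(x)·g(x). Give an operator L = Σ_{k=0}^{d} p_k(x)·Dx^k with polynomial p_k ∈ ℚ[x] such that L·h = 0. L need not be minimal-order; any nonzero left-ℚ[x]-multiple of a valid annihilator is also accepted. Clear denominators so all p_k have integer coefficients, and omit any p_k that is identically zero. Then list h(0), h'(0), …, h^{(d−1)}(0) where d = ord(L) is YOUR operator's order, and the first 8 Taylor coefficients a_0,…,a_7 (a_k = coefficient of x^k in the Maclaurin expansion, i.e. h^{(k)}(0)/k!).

L = (2493 + 10854·x + 17091·x^2 + 11664·x^3 + 2916·x^4) + (612 + 1908·x + 1944·x^2 + 648·x^3)·Dx + (592 + 2484·x + 3834·x^2 + 2592·x^3 + 648·x^4)·Dx^2 + (68 + 212·x + 216·x^2 + 72·x^3)·Dx^3 + (35 + 142·x + 215·x^2 + 144·x^3 + 36·x^4)·Dx^4  (order 4).
h: a_k = 0, 0, -9, 9/2, 21/2, -9/2, -27/8, 93/80, …
ICs: h(0) = 0, h′(0) = 0, h′′(0) = -18, h′′′(0) = 27.

f: a_k = 0, 9, 0, -27/2, 0, 243/40, 0, -729/560, …
g: a_k = 0, -1, 1/2, -1/3, 1/4, -1/5, 1/6, -1/7, …
Product ⇒ symmetric product L₀, ord ≤ 4.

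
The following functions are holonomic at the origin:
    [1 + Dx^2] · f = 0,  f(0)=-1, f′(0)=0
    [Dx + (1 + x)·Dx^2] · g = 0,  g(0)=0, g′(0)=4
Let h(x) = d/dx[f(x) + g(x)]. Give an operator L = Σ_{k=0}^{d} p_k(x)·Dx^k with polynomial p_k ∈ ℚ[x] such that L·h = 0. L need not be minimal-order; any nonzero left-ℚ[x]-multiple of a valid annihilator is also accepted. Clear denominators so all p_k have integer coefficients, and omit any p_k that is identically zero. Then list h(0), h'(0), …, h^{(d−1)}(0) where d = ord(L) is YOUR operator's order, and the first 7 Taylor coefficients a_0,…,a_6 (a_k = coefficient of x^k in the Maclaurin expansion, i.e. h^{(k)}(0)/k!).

L = (7 + 2·x + x^2) + (3 + 5·x + 3·x^2 + x^3)·Dx + (7 + 2·x + x^2)·Dx^2 + (3 + 5·x + 3·x^2 + x^3)·Dx^3  (order 3).
h: a_k = 4, -3, 4, -25/6, 4, -479/120, 4, …
ICs: h(0) = 4, h′(0) = -3, h′′(0) = 8.

f: a_k = -1, 0, 1/2, 0, -1/24, 0, 1/720, …
g: a_k = 0, 4, -2, 4/3, -1, 4/5, -2/3, …
h₀=f+g: left-lcm gives L₀, ord ≤ 4.
Derive L from L₀ (diff closure).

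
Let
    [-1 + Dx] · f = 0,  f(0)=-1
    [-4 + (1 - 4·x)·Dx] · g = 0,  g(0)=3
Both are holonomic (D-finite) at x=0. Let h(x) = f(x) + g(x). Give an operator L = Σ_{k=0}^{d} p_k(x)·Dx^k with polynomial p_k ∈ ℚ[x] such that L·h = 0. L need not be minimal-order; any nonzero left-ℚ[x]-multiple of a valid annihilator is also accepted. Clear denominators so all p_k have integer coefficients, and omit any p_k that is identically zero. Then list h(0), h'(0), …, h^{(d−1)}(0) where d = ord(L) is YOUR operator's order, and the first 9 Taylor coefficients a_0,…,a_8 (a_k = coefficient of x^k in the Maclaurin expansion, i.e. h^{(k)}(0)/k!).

L = (28 + 16·x) + (-31 - 8·x + 16·x^2)·Dx + (3 - 8·x - 16·x^2)·Dx^2  (order 2).
h: a_k = 2, 11, 95/2, 1151/6, 18431/24, 368639/120, 8847359/720, 247726079/5040, 7927234559/40320, …
ICs: h(0) = 2, h′(0) = 11.

f: a_k = -1, -1, -1/2, -1/6, -1/24, -1/120, -1/720, -1/5040, -1/40320, …
g: a_k = 3, 12, 48, 192, 768, 3072, 12288, 49152, 196608, …
f+g: L₀ = lclm(L_f,L_g), ord ≤ 1+1.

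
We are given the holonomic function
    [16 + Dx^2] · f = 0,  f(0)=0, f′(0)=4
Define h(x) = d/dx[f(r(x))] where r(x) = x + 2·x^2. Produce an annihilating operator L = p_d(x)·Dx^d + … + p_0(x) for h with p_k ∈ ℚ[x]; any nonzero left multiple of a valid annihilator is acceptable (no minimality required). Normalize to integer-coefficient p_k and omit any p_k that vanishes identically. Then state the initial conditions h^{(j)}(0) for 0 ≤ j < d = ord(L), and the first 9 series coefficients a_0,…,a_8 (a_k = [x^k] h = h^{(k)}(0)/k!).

f: a_k = 0, 4, 0, -32/3, 0, 128/15, 0, -1024/315, 0, …
Change of var in L_f (x↦r) gives L₀.
Differentiate: ansatz ord ≤ ord L₀ ⇒ L.
L = (64 + 256·x + 1536·x^2 + 4096·x^3 + 4096·x^4) + (-12 - 48·x)·Dx + (1 + 8·x + 16·x^2)·Dx^2  (order 2).
h: a_k = 4, 16, -32, -256, -1792/3, 0, 106496/45, 229376/45, 1163264/315, …
ICs: h(0) = 4, h′(0) = 16.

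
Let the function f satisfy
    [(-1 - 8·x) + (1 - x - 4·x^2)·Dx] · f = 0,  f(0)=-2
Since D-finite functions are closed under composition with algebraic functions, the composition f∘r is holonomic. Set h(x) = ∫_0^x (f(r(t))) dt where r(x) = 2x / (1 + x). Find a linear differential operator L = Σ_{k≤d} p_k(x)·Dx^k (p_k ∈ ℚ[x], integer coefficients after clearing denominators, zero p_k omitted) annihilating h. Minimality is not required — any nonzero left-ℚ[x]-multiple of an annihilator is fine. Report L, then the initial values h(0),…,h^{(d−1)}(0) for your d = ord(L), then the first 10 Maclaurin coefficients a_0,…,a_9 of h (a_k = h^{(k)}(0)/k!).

L = (2 + 34·x)·Dx + (-1 - x + 17·x^2 + 17·x^3)·Dx^2  (order 2).
h: a_k = 0, -2, -2, -12, -17, -612/5, -578/3, -10404/7, -4913/2, -19652, …
ICs: h(0) = 0, h′(0) = -2.

f: a_k = -2, -2, -10, -18, -58, -130, -362, -882, -2330, -5858, …
Change of var in L_f (x↦r) gives L₀.
h=∫₀ˣh₀: take L = L₀·Dx.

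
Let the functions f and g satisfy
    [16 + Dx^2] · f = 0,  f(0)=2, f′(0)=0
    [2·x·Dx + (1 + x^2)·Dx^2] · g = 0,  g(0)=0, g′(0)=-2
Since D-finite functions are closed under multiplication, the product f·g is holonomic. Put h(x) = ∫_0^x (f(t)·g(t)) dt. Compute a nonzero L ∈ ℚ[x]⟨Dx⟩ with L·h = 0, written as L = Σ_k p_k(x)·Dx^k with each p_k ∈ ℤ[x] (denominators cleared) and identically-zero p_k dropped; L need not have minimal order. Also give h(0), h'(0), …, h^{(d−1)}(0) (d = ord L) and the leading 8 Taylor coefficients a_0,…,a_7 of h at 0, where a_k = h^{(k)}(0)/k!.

f: a_k = 2, 0, -16, 0, 64/3, 0, -512/45, 0, …
g: a_k = 0, -2, 0, 2/3, 0, -2/5, 0, 2/7, …
h₀=f·g: eliminate ⇒ L₀, order ≤ 2·2.
h=∫₀ˣh₀: take L = L₀·Dx.
L = (5440 + 19136·x^2 + 25856·x^4 + 16384·x^6 + 4096·x^8)·Dx + (1152·x + 3200·x^3 + 3072·x^5 + 1024·x^7)·Dx^2 + (612 + 2252·x^2 + 3168·x^4 + 2048·x^6 + 512·x^8)·Dx^3 + (72·x + 200·x^3 + 192·x^5 + 64·x^7)·Dx^4 + (17 + 66·x^2 + 97·x^4 + 64·x^6 + 16·x^8)·Dx^5  (order 5).
h: a_k = 0, 0, -2, 0, 25/3, 0, -406/45, 0, …
ICs: h(0) = 0, h′(0) = 0, h′′(0) = -4, h′′′(0) = 0, h′′′′(0) = 200.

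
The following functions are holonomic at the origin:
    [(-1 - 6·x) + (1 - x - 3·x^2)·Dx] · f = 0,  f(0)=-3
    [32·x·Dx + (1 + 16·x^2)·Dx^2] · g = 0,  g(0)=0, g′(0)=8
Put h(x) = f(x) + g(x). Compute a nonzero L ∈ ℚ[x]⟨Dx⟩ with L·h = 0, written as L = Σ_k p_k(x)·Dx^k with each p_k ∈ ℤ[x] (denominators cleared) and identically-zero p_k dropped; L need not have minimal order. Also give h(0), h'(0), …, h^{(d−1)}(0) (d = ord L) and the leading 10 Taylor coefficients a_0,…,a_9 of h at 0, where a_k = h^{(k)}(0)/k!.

f: a_k = -3, -3, -12, -21, -57, -120, -291, -651, -1524, -3477, …
g: a_k = 0, 8, 0, -128/3, 0, 2048/5, 0, -32768/7, 0, 524288/9, …
Weyl lclm of L_f,L_g ⇒ L₀ (ord ≤ 3).
L = (-128 + 512·x + 10560·x^2 + 25344·x^3 + 95904·x^4 + 41472·x^6)·Dx + (37 + 208·x - 206·x^2 + 1476·x^3 + 24336·x^4 + 66528·x^5 + 6912·x^6 + 41472·x^7)·Dx^2 + (-4 - 21·x - 198·x^2 - 90·x^3 - 1775·x^4 + 4080·x^5 + 6336·x^6 + 2304·x^7 + 6912·x^8)·Dx^3  (order 3).
h: a_k = -3, 5, -12, -191/3, -57, 1448/5, -291, -37325/7, -1524, 492995/9, …
ICs: h(0) = -3, h′(0) = 5, h′′(0) = -24.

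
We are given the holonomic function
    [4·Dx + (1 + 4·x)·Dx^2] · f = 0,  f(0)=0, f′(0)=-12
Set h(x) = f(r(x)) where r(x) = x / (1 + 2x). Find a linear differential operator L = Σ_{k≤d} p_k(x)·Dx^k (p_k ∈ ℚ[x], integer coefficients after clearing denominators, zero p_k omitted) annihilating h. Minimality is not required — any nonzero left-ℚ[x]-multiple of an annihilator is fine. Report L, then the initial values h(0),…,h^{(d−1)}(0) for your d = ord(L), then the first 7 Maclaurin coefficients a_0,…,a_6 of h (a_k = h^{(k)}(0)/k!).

f: a_k = 0, -12, 24, -64, 192, -3072/5, 2048, …
Change of var in L_f (x↦r) gives L₀.
L = (8 + 24·x)·Dx + (1 + 8·x + 12·x^2)·Dx^2  (order 2).
h: a_k = 0, -12, 48, -208, 960, -23232/5, 23296, …
ICs: h(0) = 0, h′(0) = -12.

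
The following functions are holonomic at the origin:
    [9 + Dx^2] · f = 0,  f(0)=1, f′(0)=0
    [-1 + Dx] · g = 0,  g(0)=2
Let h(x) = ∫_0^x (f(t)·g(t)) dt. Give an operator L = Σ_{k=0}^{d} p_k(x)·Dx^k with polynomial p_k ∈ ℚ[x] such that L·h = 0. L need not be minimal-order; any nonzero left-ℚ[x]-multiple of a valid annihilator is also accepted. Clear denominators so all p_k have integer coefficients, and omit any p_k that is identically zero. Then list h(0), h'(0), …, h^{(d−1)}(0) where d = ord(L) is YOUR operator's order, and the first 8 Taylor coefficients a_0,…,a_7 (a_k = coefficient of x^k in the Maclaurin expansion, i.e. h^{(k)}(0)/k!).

L = 10·Dx - 2·Dx^2 + Dx^3  (order 3).
h: a_k = 0, 2, 1, -8/3, -13/6, 7/15, 79/90, 44/315, …
ICs: h(0) = 0, h′(0) = 2, h′′(0) = 2.

f: a_k = 1, 0, -9/2, 0, 27/8, 0, -81/80, 0, …
g: a_k = 2, 2, 1, 1/3, 1/12, 1/60, 1/360, 1/2520, …
Sym-product of L_f,L_g gives L₀ (≤ ord 2).
h=∫h₀ ⇒ L = L₀·Dx.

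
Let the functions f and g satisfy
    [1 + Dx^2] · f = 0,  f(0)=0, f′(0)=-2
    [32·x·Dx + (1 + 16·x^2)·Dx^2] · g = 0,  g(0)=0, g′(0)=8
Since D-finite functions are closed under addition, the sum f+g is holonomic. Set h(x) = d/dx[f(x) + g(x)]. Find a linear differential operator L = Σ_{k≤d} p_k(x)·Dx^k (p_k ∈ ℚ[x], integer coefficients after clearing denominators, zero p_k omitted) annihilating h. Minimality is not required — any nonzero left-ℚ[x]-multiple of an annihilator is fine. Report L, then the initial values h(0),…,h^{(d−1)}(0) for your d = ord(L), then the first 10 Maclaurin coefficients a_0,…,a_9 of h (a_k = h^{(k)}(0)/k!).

L = (-6112·x + 99328·x^3 + 8192·x^5) + (-31 + 1072·x^2 + 25344·x^4 + 4096·x^6)·Dx + (-6112·x + 99328·x^3 + 8192·x^5)·Dx^2 + (-31 + 1072·x^2 + 25344·x^4 + 4096·x^6)·Dx^3  (order 3).
h: a_k = 6, 0, -127, 0, 24575/12, 0, -11796479/360, 0, 10569646079/20160, 0, …
ICs: h(0) = 6, h′(0) = 0, h′′(0) = -254.

f: a_k = 0, -2, 0, 1/3, 0, -1/60, 0, 1/2520, 0, -1/181440, …
g: a_k = 0, 8, 0, -128/3, 0, 2048/5, 0, -32768/7, 0, 524288/9, …
h₀=f+g: left-lcm gives L₀, ord ≤ 4.
h₀' ⇒ L via d/dx closure of L₀.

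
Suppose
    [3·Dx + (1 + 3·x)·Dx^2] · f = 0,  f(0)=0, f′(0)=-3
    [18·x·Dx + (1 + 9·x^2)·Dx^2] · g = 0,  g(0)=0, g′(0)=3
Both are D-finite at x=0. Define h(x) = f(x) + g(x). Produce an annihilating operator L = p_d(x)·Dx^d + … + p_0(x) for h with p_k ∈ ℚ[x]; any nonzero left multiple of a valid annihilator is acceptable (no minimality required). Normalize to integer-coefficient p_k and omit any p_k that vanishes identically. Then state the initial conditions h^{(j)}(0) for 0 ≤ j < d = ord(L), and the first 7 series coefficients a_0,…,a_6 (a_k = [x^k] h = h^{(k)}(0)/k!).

L = (-18 - 162·x + 486·x^2 + 486·x^3)·Dx + (-12 - 36·x + 972·x^3 + 972·x^4)·Dx^2 + (-1 + 3·x + 18·x^2 + 54·x^3 + 243·x^4 + 243·x^5)·Dx^3  (order 3).
h: a_k = 0, 0, 9/2, -18, 81/4, 0, 243/2, …
ICs: h(0) = 0, h′(0) = 0, h′′(0) = 9.

f: a_k = 0, -3, 9/2, -9, 81/4, -243/5, 243/2, …
g: a_k = 0, 3, 0, -9, 0, 243/5, 0, …
Weyl lclm of L_f,L_g ⇒ L₀ (ord ≤ 4).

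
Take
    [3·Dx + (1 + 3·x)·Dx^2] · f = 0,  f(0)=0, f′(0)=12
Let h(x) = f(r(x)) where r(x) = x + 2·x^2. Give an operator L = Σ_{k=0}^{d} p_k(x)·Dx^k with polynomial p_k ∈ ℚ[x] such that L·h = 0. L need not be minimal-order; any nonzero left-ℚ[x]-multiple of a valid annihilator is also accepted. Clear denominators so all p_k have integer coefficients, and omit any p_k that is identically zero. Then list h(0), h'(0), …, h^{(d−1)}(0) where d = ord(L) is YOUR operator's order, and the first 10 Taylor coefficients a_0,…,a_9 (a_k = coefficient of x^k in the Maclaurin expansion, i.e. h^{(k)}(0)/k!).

L = (-1 + 12·x + 24·x^2)·Dx + (1 + 7·x + 18·x^2 + 24·x^3)·Dx^2  (order 2).
h: a_k = 0, 12, 6, -36, 63, -108/5, -198, 4212/7, -1377/2, -972, …
ICs: h(0) = 0, h′(0) = 12.

f: a_k = 0, 12, -18, 36, -81, 972/5, -486, 8748/7, -6561/2, 8748, …
Substitute x→r, Dx→(1/r')Dx; clear ⇒ L₀.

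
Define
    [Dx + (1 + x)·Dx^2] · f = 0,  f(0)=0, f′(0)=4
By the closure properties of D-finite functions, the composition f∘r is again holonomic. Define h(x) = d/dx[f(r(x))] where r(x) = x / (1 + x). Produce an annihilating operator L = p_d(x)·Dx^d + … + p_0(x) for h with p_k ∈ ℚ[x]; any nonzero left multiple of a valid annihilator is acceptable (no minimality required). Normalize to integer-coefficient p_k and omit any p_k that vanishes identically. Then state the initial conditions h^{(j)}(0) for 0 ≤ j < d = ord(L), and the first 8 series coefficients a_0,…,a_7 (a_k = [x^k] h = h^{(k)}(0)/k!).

f: a_k = 0, 4, -2, 4/3, -1, 4/5, -2/3, 4/7, …
Change of var in L_f (x↦r) gives L₀.
h=h₀': d/dx-closure on L₀ ⇒ L.
L = (3 + 4·x) + (1 + 3·x + 2·x^2)·Dx  (order 1).
h: a_k = 4, -12, 28, -60, 124, -252, 508, -1020, …
ICs: h(0) = 4.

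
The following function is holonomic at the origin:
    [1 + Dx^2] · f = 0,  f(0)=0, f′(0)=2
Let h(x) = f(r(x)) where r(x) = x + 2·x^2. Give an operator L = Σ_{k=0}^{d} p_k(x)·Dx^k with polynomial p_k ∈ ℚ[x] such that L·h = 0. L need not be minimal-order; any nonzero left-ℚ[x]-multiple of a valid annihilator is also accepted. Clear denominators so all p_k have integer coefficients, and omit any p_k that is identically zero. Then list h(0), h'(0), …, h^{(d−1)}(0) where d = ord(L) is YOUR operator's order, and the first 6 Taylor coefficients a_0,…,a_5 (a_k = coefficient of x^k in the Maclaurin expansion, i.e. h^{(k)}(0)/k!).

L = (1 + 12·x + 48·x^2 + 64·x^3) - 4·Dx + (1 + 4·x)·Dx^2  (order 2).
h: a_k = 0, 2, 4, -1/3, -2, -239/60, …
ICs: h(0) = 0, h′(0) = 2.

f: a_k = 0, 2, 0, -1/3, 0, 1/60, …
h₀=f(r): pull back L_f along r ⇒ L₀.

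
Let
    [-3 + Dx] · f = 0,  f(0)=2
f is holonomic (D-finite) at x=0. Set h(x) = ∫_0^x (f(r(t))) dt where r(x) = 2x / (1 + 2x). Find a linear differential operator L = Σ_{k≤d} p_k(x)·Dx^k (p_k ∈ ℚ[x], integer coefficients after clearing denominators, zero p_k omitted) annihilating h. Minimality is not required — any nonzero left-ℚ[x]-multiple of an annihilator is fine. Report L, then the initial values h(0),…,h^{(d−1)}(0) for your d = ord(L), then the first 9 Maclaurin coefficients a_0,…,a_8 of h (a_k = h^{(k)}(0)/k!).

L = -6·Dx + (1 + 4·x + 4·x^2)·Dx^2  (order 2).
h: a_k = 0, 2, 6, 4, -6, 12/5, 28/5, -552/35, 822/35, …
ICs: h(0) = 0, h′(0) = 2.

f: a_k = 2, 6, 9, 9, 27/4, 81/20, 81/40, 243/280, 729/2240, …
h₀=f(r): pull back L_f along r ⇒ L₀.
∫: right-multiply L₀ by Dx.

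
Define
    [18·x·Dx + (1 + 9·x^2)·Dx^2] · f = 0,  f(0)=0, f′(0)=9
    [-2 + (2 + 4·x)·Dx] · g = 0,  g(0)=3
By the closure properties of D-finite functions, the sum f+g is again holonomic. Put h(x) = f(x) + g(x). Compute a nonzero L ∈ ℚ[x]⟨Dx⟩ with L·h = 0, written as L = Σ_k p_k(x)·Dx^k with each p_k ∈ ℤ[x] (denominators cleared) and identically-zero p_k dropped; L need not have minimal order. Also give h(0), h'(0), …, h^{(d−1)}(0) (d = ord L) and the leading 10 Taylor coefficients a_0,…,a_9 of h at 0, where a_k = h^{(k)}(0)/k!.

L = (-36 - 180·x + 972·x^2 + 972·x^3)·Dx + (-42 - 144·x + 720·x^2 + 3888·x^3 + 3402·x^4)·Dx^2 + (-2 + 32·x + 108·x^2 + 396·x^3 + 1134·x^4 + 972·x^5)·Dx^3  (order 3).
h: a_k = 3, 12, -3/2, -51/2, -15/8, 5937/40, -63/16, -104283/112, -1287/128, 841953/128, …
ICs: h(0) = 3, h′(0) = 12, h′′(0) = -3.

f: a_k = 0, 9, 0, -27, 0, 729/5, 0, -6561/7, 0, 6561, …
g: a_k = 3, 3, -3/2, 3/2, -15/8, 21/8, -63/16, 99/16, -1287/128, 2145/128, …
f+g: L₀ = lclm(L_f,L_g), ord ≤ 2+1.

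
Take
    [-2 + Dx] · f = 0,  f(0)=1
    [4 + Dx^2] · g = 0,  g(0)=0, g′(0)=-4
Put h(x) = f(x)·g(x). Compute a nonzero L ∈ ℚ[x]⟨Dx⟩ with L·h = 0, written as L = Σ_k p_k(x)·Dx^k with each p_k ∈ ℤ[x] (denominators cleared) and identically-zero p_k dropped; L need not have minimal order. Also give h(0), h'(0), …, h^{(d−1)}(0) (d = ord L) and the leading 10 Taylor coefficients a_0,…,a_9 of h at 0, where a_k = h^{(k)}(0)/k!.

f: a_k = 1, 2, 2, 4/3, 2/3, 4/15, 4/45, 8/315, 2/315, 4/2835, …
g: a_k = 0, -4, 0, 8/3, 0, -8/15, 0, 16/315, 0, -8/2835, …
h₀=f·g: eliminate ⇒ L₀, order ≤ 1·2.
L = 8 - 4·Dx + Dx^2  (order 2).
h: a_k = 0, -4, -8, -16/3, 0, 32/15, 64/45, 128/315, 0, -128/2835, …
ICs: h(0) = 0, h′(0) = -4.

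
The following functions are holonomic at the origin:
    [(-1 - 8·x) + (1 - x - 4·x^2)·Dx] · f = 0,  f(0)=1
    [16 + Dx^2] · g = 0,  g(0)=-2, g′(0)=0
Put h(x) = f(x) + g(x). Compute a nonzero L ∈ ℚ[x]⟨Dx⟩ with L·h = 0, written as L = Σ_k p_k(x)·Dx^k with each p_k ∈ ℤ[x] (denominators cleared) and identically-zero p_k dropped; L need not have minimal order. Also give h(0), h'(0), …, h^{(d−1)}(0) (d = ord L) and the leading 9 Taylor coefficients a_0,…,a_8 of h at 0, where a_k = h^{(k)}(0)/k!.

L = (560 + 4608·x + 1664·x^2 + 6144·x^3 + 10240·x^4 + 16384·x^5) + (-208 + 272·x + 896·x^2 - 1408·x^3 - 1536·x^4 + 6144·x^5 + 8192·x^6)·Dx + (35 + 288·x + 104·x^2 + 384·x^3 + 640·x^4 + 1024·x^5)·Dx^2 + (-13 + 17·x + 56·x^2 - 88·x^3 - 96·x^4 + 384·x^5 + 512·x^6)·Dx^3  (order 3).
h: a_k = -1, 1, 21, 9, 23/3, 65, 8657/45, 441, 365951/315, …
ICs: h(0) = -1, h′(0) = 1, h′′(0) = 42.

f: a_k = 1, 1, 5, 9, 29, 65, 181, 441, 1165, …
g: a_k = -2, 0, 16, 0, -64/3, 0, 512/45, 0, -1024/315, …
h₀=f+g: left-lcm gives L₀, ord ≤ 3.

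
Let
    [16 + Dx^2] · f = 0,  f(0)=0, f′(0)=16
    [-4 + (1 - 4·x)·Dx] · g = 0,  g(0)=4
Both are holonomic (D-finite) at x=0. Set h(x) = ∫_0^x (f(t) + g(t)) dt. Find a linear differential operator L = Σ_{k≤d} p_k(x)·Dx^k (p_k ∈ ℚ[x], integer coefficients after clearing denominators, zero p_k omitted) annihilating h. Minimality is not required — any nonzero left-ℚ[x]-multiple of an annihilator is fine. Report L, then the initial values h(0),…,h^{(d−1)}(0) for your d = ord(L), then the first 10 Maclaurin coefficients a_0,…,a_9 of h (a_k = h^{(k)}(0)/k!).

L = (-448 + 512·x - 1024·x^2)·Dx + (48 - 320·x + 768·x^2 - 1024·x^3)·Dx^2 + (-28 + 32·x - 64·x^2)·Dx^3 + (3 - 20·x + 48·x^2 - 64·x^3)·Dx^4  (order 4).
h: a_k = 0, 4, 16, 64/3, 160/3, 1024/5, 30976/45, 16384/7, 2579968/315, 262144/9, …
ICs: h(0) = 0, h′(0) = 4, h′′(0) = 32, h′′′(0) = 128.

f: a_k = 0, 16, 0, -128/3, 0, 512/15, 0, -4096/315, 0, 8192/2835, …
g: a_k = 4, 16, 64, 256, 1024, 4096, 16384, 65536, 262144, 1048576, …
h₀=f+g: left-lcm gives L₀, ord ≤ 3.
∫: right-multiply L₀ by Dx.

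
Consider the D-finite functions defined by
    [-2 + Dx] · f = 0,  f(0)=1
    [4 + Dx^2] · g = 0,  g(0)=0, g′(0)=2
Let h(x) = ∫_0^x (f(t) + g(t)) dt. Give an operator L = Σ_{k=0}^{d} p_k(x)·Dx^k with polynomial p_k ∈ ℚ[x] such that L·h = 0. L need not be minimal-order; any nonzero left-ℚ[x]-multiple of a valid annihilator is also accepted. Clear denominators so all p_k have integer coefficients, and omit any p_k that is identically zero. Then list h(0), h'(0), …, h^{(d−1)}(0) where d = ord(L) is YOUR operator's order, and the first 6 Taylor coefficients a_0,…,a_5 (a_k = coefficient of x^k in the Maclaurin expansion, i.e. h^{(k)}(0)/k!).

L = -8·Dx + 4·Dx^2 - 2·Dx^3 + Dx^4  (order 4).
h: a_k = 0, 1, 2, 2/3, 0, 2/15, …
ICs: h(0) = 0, h′(0) = 1, h′′(0) = 4, h′′′(0) = 4.

f: a_k = 1, 2, 2, 4/3, 2/3, 4/15, …
g: a_k = 0, 2, 0, -4/3, 0, 4/15, …
Sum ⇒ L₀ = lclm(L_f,L_g) in ℚ(x)⟨Dx⟩.
h=∫₀ˣh₀: take L = L₀·Dx.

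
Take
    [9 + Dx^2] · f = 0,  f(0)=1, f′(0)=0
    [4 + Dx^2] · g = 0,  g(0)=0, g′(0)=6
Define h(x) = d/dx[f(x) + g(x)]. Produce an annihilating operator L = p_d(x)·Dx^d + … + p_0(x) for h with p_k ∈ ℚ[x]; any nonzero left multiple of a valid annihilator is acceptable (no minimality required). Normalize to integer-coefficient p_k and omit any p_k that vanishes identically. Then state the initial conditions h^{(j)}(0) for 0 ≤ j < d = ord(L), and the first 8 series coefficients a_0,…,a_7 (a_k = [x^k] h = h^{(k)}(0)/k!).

L = 36 + 13·Dx^2 + Dx^4  (order 4).
h: a_k = 6, -9, -12, 27/2, 4, -243/40, -8/15, 729/560, …
ICs: h(0) = 6, h′(0) = -9, h′′(0) = -24, h′′′(0) = 81.

f: a_k = 1, 0, -9/2, 0, 27/8, 0, -81/80, 0, …
g: a_k = 0, 6, 0, -4, 0, 4/5, 0, -8/105, …
L₀ := lclm(L_f,L_g); ord L₀ ≤ 2+2.
Derive L from L₀ (diff closure).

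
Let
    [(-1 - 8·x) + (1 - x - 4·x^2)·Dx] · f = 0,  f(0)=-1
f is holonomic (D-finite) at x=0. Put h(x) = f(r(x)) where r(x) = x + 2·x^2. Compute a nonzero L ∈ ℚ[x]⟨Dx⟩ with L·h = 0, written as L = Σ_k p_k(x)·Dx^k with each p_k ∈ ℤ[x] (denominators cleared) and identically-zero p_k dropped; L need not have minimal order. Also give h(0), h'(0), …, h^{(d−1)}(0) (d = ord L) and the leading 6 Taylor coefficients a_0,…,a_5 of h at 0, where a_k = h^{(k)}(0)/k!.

f: a_k = -1, -1, -5, -9, -29, -65, …
Substitute x→r, Dx→(1/r')Dx; clear ⇒ L₀.
L = (1 + 12·x + 48·x^2 + 64·x^3) + (-1 + x + 6·x^2 + 16·x^3 + 16·x^4)·Dx  (order 1).
h: a_k = -1, -1, -7, -29, -103, -405, …
ICs: h(0) = -1.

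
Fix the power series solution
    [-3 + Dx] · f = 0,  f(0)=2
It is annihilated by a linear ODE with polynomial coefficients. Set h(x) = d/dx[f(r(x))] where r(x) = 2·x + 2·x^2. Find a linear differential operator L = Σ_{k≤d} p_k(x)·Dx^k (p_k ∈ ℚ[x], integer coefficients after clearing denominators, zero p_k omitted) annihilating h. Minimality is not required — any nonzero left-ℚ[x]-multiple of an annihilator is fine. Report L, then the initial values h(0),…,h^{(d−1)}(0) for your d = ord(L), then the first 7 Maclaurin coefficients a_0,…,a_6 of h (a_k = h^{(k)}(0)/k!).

f: a_k = 2, 6, 9, 9, 27/4, 81/20, 81/40, …
h₀=f(r): pull back L_f along r ⇒ L₀.
h=h₀': d/dx-closure on L₀ ⇒ L.
L = (8 + 24·x + 24·x^2) + (-1 - 2·x)·Dx  (order 1).
h: a_k = 12, 96, 432, 1440, 3888, 44928/5, 91584/5, …
ICs: h(0) = 12.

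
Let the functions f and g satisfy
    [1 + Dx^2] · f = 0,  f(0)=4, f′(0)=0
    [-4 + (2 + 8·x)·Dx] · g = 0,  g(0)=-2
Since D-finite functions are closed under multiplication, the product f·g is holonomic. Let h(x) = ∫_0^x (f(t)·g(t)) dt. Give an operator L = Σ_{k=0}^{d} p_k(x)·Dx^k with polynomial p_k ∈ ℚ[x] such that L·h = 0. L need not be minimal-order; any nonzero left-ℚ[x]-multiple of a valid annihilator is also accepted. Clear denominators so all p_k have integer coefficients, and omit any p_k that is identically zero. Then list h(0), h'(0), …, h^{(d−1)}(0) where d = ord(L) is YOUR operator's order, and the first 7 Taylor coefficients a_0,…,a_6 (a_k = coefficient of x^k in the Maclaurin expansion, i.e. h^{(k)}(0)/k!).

f: a_k = 4, 0, -2, 0, 1/6, 0, -1/180, …
g: a_k = -2, -4, 4, -8, 20, -56, 168, …
L₀ := L_f ⊗_s L_g (sym. prod.), ord ≤ 2.
∫: right-multiply L₀ by Dx.
L = (13 + 8·x + 16·x^2)·Dx + (-4 - 16·x)·Dx^2 + (1 + 8·x + 16·x^2)·Dx^3  (order 3).
h: a_k = 0, -8, -8, 20/3, -6, 43/3, -313/9, …
ICs: h(0) = 0, h′(0) = -8, h′′(0) = -16.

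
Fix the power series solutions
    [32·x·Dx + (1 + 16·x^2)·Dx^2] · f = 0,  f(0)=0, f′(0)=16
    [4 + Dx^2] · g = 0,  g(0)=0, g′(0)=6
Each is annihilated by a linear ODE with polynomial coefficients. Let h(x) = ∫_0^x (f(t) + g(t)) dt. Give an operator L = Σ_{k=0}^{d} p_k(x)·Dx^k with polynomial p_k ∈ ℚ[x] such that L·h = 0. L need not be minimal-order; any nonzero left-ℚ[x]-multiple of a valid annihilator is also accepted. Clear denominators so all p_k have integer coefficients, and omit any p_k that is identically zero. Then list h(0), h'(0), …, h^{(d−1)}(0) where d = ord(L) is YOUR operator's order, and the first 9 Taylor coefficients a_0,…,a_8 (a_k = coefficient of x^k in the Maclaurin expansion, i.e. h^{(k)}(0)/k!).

L = (-6016·x + 102400·x^3 + 32768·x^5)·Dx^2 + (-28 + 1216·x^2 + 27648·x^4 + 16384·x^6)·Dx^3 + (-1504·x + 25600·x^3 + 8192·x^5)·Dx^4 + (-7 + 304·x^2 + 6912·x^4 + 4096·x^6)·Dx^5  (order 5).
h: a_k = 0, 0, 11, 0, -67/3, 0, 410/3, 0, -122881/105, …
ICs: h(0) = 0, h′(0) = 0, h′′(0) = 22, h′′′(0) = 0, h′′′′(0) = -536.

f: a_k = 0, 16, 0, -256/3, 0, 4096/5, 0, -65536/7, 0, …
g: a_k = 0, 6, 0, -4, 0, 4/5, 0, -8/105, 0, …
f+g: L₀ = lclm(L_f,L_g), ord ≤ 2+2.
∫: right-multiply L₀ by Dx.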